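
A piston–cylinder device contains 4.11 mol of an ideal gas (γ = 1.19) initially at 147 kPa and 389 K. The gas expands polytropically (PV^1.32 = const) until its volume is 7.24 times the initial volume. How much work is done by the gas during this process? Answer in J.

19500 J

V₁ = nRT₁/P₁ = 4.11×8.314×389/147 = 90.4 L.
Polytropic n=1.32: T₂ = T₁(V₁/V₂)^(n−1) = 389×(0.138)^0.32 = 206 K; P₂ = P₁(V₁/V₂)^n = 10.8 kPa.
W = (P₁V₁−P₂V₂)/(n−1) = (147×90.4−10.8×655)/0.32 = 19500 J.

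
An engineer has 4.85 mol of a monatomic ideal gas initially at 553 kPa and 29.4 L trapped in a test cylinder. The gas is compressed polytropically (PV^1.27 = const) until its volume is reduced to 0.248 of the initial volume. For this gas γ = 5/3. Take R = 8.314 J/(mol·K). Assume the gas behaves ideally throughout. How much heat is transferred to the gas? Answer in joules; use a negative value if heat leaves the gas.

-16400 J

T₁ = P₁V₁/(nR) = 553×29.4/(4.85×8.314) = 403 K.
Polytropic n=1.27: T₂ = T₁(V₁/V₂)^(n−1) = 403×(4.03)^0.27 = 588 K; P₂ = P₁(V₁/V₂)^n = 3250 kPa.
W = (P₁V₁−P₂V₂)/(n−1) = (553×29.4−3250×7.29)/0.27 = -27500 J.
ΔU = nCvΔT = 4.85×12.5×(588−403) = 11100 J.
Q = ΔU + W = -16400 J.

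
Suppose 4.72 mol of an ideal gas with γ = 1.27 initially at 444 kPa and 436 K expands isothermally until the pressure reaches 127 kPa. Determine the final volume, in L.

V₁ = nRT₁/P₁ = 4.72×8.314×436/444 = 38.5 L.
Isothermal: T stays 436 K; PV = const ⇒ V₂ = 135 L, P₂ = 127 kPa.

135 L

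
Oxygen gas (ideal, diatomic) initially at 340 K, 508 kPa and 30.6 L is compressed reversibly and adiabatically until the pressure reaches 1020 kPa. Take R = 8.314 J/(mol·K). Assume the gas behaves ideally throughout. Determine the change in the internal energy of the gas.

8560 J

n = P₁V₁/(RT₁) = 508×30.6/(8.314×340) = 5.50 mol.
Adiabatic: T₂/T₁ = (P₂/P₁)^((γ−1)/γ) ⇒ T₂ = 340×(2.01)^0.286 = 415 K; V₂ = 18.6 L.
For an ideal gas ΔU = nCvΔT with Cv = (5/2)R = 20.8 J/(mol·K).
ΔU = 5.50×20.8×(415−340) = 8560 J.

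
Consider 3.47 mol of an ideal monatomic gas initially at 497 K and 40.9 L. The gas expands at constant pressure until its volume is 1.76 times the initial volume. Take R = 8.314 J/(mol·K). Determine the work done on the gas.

-10900 J

P₁ = nRT₁/V₁ = 3.47×8.314×497/40.9 = 351 kPa.
Isobaric: P stays 351 kPa; V/T = const ⇒ T₂ = 875 K, V₂ = 72.0 L.
W = PΔV = 351×(72.0−40.9) kPa·L = 10900 J.
Work done on the gas = −W_by = -10900 J.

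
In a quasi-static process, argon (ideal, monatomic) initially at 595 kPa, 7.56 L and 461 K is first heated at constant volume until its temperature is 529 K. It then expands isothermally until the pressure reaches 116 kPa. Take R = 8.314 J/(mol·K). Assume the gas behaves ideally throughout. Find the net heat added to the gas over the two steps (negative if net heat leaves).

10100 J

n = P₁V₁/(RT₁) = 595×7.56/(8.314×461) = 1.17 mol.
Step 1 — Isochoric: V stays 7.56 L; P/T = const ⇒ T₂ = 529 K, P₂ = 683 kPa.
W = 0 (no volume change).
ΔU = nCvΔT = 1.17×12.5×(529−461) = 995 J.
Q = ΔU = 995 J.
State after step 1: P = 683 kPa, V = 7.56 L, T = 529 K.
Step 2 — Isothermal: T stays 529 K; PV = const ⇒ V₂ = 44.5 L, P₂ = 116 kPa.
ΔU = 0 (ideal gas, T constant).
W = nRT ln(V₂/V₁) = 1.17×8.314×529×ln(5.89) = 9150 J.
Q = ΔU + W = 9150 J.
Net over both steps: W = 9150 J, Q = 10100 J, ΔU = 995 J.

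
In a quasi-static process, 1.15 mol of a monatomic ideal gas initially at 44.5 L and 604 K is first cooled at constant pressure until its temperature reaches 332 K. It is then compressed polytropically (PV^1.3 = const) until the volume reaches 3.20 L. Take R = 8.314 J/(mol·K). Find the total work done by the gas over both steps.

-11500 J

P₁ = nRT₁/V₁ = 1.15×8.314×604/44.5 = 130 kPa.
Step 1 — Isobaric: P stays 130 kPa; V/T = const ⇒ T₂ = 332 K, V₂ = 24.5 L.
W = PΔV = 130×(24.5−44.5) kPa·L = -2600 J.
ΔU = nCvΔT = 1.15×12.5×(332−604) = -3900 J.
Q = ΔU + W = nCpΔT = -6500 J.
State after step 1: P = 130 kPa, V = 24.5 L, T = 332 K.
Step 2 — Polytropic n=1.3: T₂ = T₁(V₁/V₂)^(n−1) = 332×(7.64)^0.30 = 611 K; P₂ = P₁(V₁/V₂)^n = 1830 kPa.
W = (P₁V₁−P₂V₂)/(n−1) = (130×24.5−1830×3.20)/0.30 = -8900 J.
ΔU = nCvΔT = 1.15×12.5×(611−332) = 4000 J.
Q = ΔU + W = -4890 J.
Net over both steps: W = -11500 J, Q = -11400 J, ΔU = 102 J.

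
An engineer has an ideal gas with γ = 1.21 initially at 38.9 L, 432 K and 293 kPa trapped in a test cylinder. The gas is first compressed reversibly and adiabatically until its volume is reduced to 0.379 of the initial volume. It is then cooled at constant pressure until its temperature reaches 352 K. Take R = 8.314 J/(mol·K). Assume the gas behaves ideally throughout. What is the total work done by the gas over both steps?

n = P₁V₁/(RT₁) = 293×38.9/(8.314×432) = 3.17 mol.
Step 1 — Adiabatic: TV^(γ−1) = const ⇒ T₂ = 432×(2.64)^0.210 = 530 K; PV^γ = const ⇒ P₂ = 948 kPa.
ΔU = nCvΔT = 3.17×39.6×(530−432) = 12300 J.
Q = 0 for an adiabatic process, so W = −ΔU = -12300 J.
State after step 1: P = 948 kPa, V = 14.7 L, T = 530 K.
Step 2 — Isobaric: P stays 948 kPa; V/T = const ⇒ T₂ = 352 K, V₂ = 9.80 L.
W = PΔV = 948×(9.80−14.7) kPa·L = -4690 J.
ΔU = nCvΔT = 3.17×39.6×(352−530) = -22300 J.
Q = ΔU + W = nCpΔT = -27000 J.
Net over both steps: W = -17000 J, Q = -27000 J, ΔU = -10100 J.

-17000 J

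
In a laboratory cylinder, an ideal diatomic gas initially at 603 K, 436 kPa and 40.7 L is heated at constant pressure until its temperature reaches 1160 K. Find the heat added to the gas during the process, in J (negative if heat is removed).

57400 J

n = P₁V₁/(RT₁) = 436×40.7/(8.314×603) = 3.54 mol.
Isobaric: P stays 436 kPa; V/T = const ⇒ T₂ = 1160 K, V₂ = 78.3 L.
W = PΔV = 436×(78.3−40.7) kPa·L = 16400 J.
ΔU = nCvΔT = 3.54×20.8×(1160−603) = 41000 J.
Q = ΔU + W = nCpΔT = 57400 J.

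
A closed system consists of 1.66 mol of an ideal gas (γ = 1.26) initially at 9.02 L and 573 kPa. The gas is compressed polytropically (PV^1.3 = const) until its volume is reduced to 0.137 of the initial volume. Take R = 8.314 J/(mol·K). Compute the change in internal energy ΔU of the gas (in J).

T₁ = P₁V₁/(nR) = 573×9.02/(1.66×8.314) = 374 K.
Polytropic n=1.3: T₂ = T₁(V₁/V₂)^(n−1) = 374×(7.30)^0.30 = 680 K; P₂ = P₁(V₁/V₂)^n = 7590 kPa.
For an ideal gas ΔU = nCvΔT with Cv = R/(γ−1) = 32.0 J/(mol·K).
ΔU = 1.66×32.0×(680−374) = 16200 J.

16200 J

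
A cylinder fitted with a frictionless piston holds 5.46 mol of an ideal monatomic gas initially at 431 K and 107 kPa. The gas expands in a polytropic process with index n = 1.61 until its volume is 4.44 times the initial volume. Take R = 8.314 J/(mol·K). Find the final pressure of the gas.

9.71 kPa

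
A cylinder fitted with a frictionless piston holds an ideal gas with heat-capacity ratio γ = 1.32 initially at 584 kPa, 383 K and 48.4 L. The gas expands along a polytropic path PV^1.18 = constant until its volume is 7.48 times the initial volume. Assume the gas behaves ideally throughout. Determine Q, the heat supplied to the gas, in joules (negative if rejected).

20900 J

n = P₁V₁/(RT₁) = 584×48.4/(8.314×383) = 8.88 mol.
Polytropic n=1.18: T₂ = T₁(V₁/V₂)^(n−1) = 383×(0.134)^0.18 = 267 K; P₂ = P₁(V₁/V₂)^n = 54.4 kPa.
W = (P₁V₁−P₂V₂)/(n−1) = (584×48.4−54.4×362)/0.18 = 47700 J.
ΔU = nCvΔT = 8.88×26.0×(267−383) = -26800 J.
Q = ΔU + W = 20900 J.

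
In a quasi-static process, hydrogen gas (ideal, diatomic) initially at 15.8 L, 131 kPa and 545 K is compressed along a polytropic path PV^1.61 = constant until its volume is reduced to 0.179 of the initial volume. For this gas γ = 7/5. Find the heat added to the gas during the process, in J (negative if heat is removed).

3310 J

n = P₁V₁/(RT₁) = 131×15.8/(8.314×545) = 0.457 mol.
Polytropic n=1.61: T₂ = T₁(V₁/V₂)^(n−1) = 545×(5.59)^0.61 = 1560 K; P₂ = P₁(V₁/V₂)^n = 2090 kPa.
W = (P₁V₁−P₂V₂)/(n−1) = (131×15.8−2090×2.83)/0.61 = -6300 J.
ΔU = nCvΔT = 0.457×20.8×(1560−545) = 9600 J.
Q = ΔU + W = 3310 J.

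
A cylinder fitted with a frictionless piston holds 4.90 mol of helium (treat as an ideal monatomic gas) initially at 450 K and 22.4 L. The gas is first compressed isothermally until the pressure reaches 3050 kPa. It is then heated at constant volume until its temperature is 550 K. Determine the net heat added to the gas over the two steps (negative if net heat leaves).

P₁ = nRT₁/V₁ = 4.90×8.314×450/22.4 = 818 kPa.
Step 1 — Isothermal: T stays 450 K; PV = const ⇒ V₂ = 6.01 L, P₂ = 3050 kPa.
ΔU = 0 (ideal gas, T constant).
W = nRT ln(V₂/V₁) = 4.90×8.314×450×ln(0.268) = -24100 J.
Q = ΔU + W = -24100 J.
State after step 1: P = 3050 kPa, V = 6.01 L, T = 450 K.
Step 2 — Isochoric: V stays 6.01 L; P/T = const ⇒ T₂ = 550 K, P₂ = 3730 kPa.
W = 0 (no volume change).
ΔU = nCvΔT = 4.90×12.5×(550−450) = 6110 J.
Q = ΔU = 6110 J.
Net over both steps: W = -24100 J, Q = -18000 J, ΔU = 6110 J.

-18000 J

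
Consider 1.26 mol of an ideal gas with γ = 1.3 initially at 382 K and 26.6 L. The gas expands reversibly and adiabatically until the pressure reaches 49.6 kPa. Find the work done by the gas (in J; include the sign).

3010 J

P₁ = nRT₁/V₁ = 1.26×8.314×382/26.6 = 150 kPa.
Adiabatic: T₂/T₁ = (P₂/P₁)^((γ−1)/γ) ⇒ T₂ = 382×(0.330)^0.231 = 296 K; V₂ = 62.5 L.
ΔU = nCvΔT = 1.26×27.7×(296−382) = -3010 J.
Q = 0 for an adiabatic process, so W = −ΔU = 3010 J.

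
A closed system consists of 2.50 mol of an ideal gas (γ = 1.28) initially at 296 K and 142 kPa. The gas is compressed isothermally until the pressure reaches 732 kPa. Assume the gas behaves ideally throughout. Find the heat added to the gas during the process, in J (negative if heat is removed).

-10100 J

V₁ = nRT₁/P₁ = 2.50×8.314×296/142 = 43.3 L.
Isothermal: T stays 296 K; PV = const ⇒ V₂ = 8.40 L, P₂ = 732 kPa.
ΔU = 0 (ideal gas, T constant).
W = nRT ln(V₂/V₁) = 2.50×8.314×296×ln(0.194) = -10100 J.
Q = ΔU + W = -10100 J.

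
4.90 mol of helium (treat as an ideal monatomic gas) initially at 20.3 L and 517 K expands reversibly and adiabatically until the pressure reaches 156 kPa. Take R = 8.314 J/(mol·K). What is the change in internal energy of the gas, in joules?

P₁ = nRT₁/V₁ = 4.90×8.314×517/20.3 = 1040 kPa.
Adiabatic: T₂/T₁ = (P₂/P₁)^((γ−1)/γ) ⇒ T₂ = 517×(0.150)^0.400 = 242 K; V₂ = 63.3 L.
For an ideal gas ΔU = nCvΔT with Cv = (3/2)R = 12.5 J/(mol·K).
ΔU = 4.90×12.5×(242−517) = -16800 J.

-16800 J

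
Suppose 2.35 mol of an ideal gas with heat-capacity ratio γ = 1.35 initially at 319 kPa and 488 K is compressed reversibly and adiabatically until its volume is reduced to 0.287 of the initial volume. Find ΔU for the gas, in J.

V₁ = nRT₁/P₁ = 2.35×8.314×488/319 = 29.9 L.
Adiabatic: TV^(γ−1) = const ⇒ T₂ = 488×(3.48)^0.350 = 755 K; PV^γ = const ⇒ P₂ = 1720 kPa.
For an ideal gas ΔU = nCvΔT with Cv = R/(γ−1) = 23.8 J/(mol·K).
ΔU = 2.35×23.8×(755−488) = 14900 J.

14900 J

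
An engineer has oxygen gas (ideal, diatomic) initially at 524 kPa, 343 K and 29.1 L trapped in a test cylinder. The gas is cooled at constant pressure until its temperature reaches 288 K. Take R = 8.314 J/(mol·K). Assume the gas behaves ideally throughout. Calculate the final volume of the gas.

24.4 L

Isobaric: P stays 524 kPa; V/T = const ⇒ T₂ = 288 K, V₂ = 24.4 L.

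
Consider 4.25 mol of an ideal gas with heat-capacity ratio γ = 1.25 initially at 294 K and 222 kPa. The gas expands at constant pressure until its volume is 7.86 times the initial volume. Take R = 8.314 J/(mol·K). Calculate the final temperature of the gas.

V₁ = nRT₁/P₁ = 4.25×8.314×294/222 = 46.8 L.
Isobaric: P stays 222 kPa; V/T = const ⇒ T₂ = 2310 K, V₂ = 368 L.

2310 K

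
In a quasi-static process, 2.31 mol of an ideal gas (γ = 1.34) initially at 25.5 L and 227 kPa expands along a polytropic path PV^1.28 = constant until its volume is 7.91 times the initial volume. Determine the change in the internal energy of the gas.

-7480 J

T₁ = P₁V₁/(nR) = 227×25.5/(2.31×8.314) = 301 K.
Polytropic n=1.28: T₂ = T₁(V₁/V₂)^(n−1) = 301×(0.126)^0.28 = 169 K; P₂ = P₁(V₁/V₂)^n = 16.1 kPa.
For an ideal gas ΔU = nCvΔT with Cv = R/(γ−1) = 24.5 J/(mol·K).
ΔU = 2.31×24.5×(169−301) = -7480 J.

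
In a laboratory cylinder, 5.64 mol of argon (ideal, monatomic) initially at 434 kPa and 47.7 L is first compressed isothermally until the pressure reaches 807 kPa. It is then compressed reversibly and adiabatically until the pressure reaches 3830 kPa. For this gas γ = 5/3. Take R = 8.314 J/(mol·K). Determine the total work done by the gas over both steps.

-39700 J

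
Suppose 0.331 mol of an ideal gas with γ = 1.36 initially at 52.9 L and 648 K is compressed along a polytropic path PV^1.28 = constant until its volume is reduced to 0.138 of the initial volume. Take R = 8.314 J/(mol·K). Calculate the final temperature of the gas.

P₁ = nRT₁/V₁ = 0.331×8.314×648/52.9 = 33.7 kPa.
Polytropic n=1.28: T₂ = T₁(V₁/V₂)^(n−1) = 648×(7.25)^0.28 = 1130 K; P₂ = P₁(V₁/V₂)^n = 425 kPa.

1130 K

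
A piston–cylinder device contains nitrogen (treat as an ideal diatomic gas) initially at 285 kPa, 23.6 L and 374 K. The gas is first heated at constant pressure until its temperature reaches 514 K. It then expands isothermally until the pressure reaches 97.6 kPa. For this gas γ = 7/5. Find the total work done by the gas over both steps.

12400 J

n = P₁V₁/(RT₁) = 285×23.6/(8.314×374) = 2.16 mol.
Step 1 — Isobaric: P stays 285 kPa; V/T = const ⇒ T₂ = 514 K, V₂ = 32.4 L.
W = PΔV = 285×(32.4−23.6) kPa·L = 2520 J.
ΔU = nCvΔT = 2.16×20.8×(514−374) = 6290 J.
Q = ΔU + W = nCpΔT = 8810 J.
State after step 1: P = 285 kPa, V = 32.4 L, T = 514 K.
Step 2 — Isothermal: T stays 514 K; PV = const ⇒ V₂ = 94.7 L, P₂ = 97.6 kPa.
ΔU = 0 (ideal gas, T constant).
W = nRT ln(V₂/V₁) = 2.16×8.314×514×ln(2.92) = 9910 J.
Q = ΔU + W = 9910 J.
Net over both steps: W = 12400 J, Q = 18700 J, ΔU = 6290 J.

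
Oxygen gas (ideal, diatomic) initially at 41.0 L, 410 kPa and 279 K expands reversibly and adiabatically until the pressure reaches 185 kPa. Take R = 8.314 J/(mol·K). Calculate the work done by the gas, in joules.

8550 J

n = P₁V₁/(RT₁) = 410×41.0/(8.314×279) = 7.25 mol.
Adiabatic: T₂/T₁ = (P₂/P₁)^((γ−1)/γ) ⇒ T₂ = 279×(0.451)^0.286 = 222 K; V₂ = 72.4 L.
ΔU = nCvΔT = 7.25×20.8×(222−279) = -8550 J.
Q = 0 for an adiabatic process, so W = −ΔU = 8550 J.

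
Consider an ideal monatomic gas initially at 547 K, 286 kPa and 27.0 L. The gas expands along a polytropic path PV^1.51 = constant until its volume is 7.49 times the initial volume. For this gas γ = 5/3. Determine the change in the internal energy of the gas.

n = P₁V₁/(RT₁) = 286×27.0/(8.314×547) = 1.70 mol.
Polytropic n=1.51: T₂ = T₁(V₁/V₂)^(n−1) = 547×(0.134)^0.51 = 196 K; P₂ = P₁(V₁/V₂)^n = 13.7 kPa.
For an ideal gas ΔU = nCvΔT with Cv = (3/2)R = 12.5 J/(mol·K).
ΔU = 1.70×12.5×(196−547) = -7440 J.

-7440 J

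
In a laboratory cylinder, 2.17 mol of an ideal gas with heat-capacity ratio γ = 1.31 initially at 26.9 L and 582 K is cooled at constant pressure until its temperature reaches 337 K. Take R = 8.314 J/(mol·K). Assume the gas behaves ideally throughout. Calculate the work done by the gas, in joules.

-4420 J

P₁ = nRT₁/V₁ = 2.17×8.314×582/26.9 = 390 kPa.
Isobaric: P stays 390 kPa; V/T = const ⇒ T₂ = 337 K, V₂ = 15.6 L.
W = PΔV = 390×(15.6−26.9) kPa·L = -4420 J.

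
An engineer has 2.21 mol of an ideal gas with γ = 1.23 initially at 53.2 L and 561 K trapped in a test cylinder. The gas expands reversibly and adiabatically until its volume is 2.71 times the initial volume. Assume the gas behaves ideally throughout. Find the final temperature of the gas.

P₁ = nRT₁/V₁ = 2.21×8.314×561/53.2 = 194 kPa.
Adiabatic: TV^(γ−1) = const ⇒ T₂ = 561×(0.369)^0.230 = 446 K; PV^γ = const ⇒ P₂ = 56.8 kPa.

446 K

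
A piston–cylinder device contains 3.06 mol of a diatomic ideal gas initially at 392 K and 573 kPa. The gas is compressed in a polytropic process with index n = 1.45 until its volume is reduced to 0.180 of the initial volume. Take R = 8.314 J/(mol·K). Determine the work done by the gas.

-25800 J

V₁ = nRT₁/P₁ = 3.06×8.314×392/573 = 17.4 L.
Polytropic n=1.45: T₂ = T₁(V₁/V₂)^(n−1) = 392×(5.56)^0.45 = 848 K; P₂ = P₁(V₁/V₂)^n = 6890 kPa.
W = (P₁V₁−P₂V₂)/(n−1) = (573×17.4−6890×3.13)/0.45 = -25800 J.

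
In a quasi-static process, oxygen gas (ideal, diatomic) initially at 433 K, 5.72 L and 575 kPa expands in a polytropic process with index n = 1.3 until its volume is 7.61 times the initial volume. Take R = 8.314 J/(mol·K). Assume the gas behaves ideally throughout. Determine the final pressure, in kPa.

41.1 kPa

Polytropic n=1.3: T₂ = T₁(V₁/V₂)^(n−1) = 433×(0.131)^0.30 = 236 K; P₂ = P₁(V₁/V₂)^n = 41.1 kPa.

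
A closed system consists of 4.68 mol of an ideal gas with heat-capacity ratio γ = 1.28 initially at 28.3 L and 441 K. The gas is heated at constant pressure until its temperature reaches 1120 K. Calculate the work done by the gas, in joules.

26400 J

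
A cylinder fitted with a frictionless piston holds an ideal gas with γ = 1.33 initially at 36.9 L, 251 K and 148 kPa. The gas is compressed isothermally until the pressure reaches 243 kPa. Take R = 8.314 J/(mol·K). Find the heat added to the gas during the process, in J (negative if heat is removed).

n = P₁V₁/(RT₁) = 148×36.9/(8.314×251) = 2.62 mol.
Isothermal: T stays 251 K; PV = const ⇒ V₂ = 22.5 L, P₂ = 243 kPa.
ΔU = 0 (ideal gas, T constant).
W = nRT ln(V₂/V₁) = 2.62×8.314×251×ln(0.609) = -2710 J.
Q = ΔU + W = -2710 J.

-2710 J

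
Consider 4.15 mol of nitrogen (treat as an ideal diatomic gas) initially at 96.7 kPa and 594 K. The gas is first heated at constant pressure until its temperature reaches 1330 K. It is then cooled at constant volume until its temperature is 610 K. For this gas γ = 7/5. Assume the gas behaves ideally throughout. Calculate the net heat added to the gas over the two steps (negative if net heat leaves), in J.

26800 J

V₁ = nRT₁/P₁ = 4.15×8.314×594/96.7 = 212 L.
Step 1 — Isobaric: P stays 96.7 kPa; V/T = const ⇒ T₂ = 1330 K, V₂ = 475 L.
W = PΔV = 96.7×(475−212) kPa·L = 25400 J.
ΔU = nCvΔT = 4.15×20.8×(1330−594) = 63500 J.
Q = ΔU + W = nCpΔT = 88900 J.
State after step 1: P = 96.7 kPa, V = 475 L, T = 1330 K.
Step 2 — Isochoric: V stays 475 L; P/T = const ⇒ T₂ = 610 K, P₂ = 44.4 kPa.
W = 0 (no volume change).
ΔU = nCvΔT = 4.15×20.8×(610−1330) = -62100 J.
Q = ΔU = -62100 J.
Net over both steps: W = 25400 J, Q = 26800 J, ΔU = 1380 J.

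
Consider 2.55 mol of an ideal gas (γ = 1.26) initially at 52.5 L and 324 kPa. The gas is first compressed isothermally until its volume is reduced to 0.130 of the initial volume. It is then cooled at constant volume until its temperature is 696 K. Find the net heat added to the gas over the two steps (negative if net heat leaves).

-43400 J

T₁ = P₁V₁/(nR) = 324×52.5/(2.55×8.314) = 802 K.
Step 1 — Isothermal: T stays 802 K; PV = const ⇒ V₂ = 6.83 L, P₂ = 2490 kPa.
ΔU = 0 (ideal gas, T constant).
W = nRT ln(V₂/V₁) = 2.55×8.314×802×ln(0.130) = -34700 J.
Q = ΔU + W = -34700 J.
State after step 1: P = 2490 kPa, V = 6.83 L, T = 802 K.
Step 2 — Isochoric: V stays 6.83 L; P/T = const ⇒ T₂ = 696 K, P₂ = 2160 kPa.
W = 0 (no volume change).
ΔU = nCvΔT = 2.55×32.0×(696−802) = -8670 J.
Q = ΔU = -8670 J.
Net over both steps: W = -34700 J, Q = -43400 J, ΔU = -8670 J.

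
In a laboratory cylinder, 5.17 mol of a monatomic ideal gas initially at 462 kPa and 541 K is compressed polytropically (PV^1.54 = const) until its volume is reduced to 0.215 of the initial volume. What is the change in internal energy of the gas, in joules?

V₁ = nRT₁/P₁ = 5.17×8.314×541/462 = 50.3 L.
Polytropic n=1.54: T₂ = T₁(V₁/V₂)^(n−1) = 541×(4.65)^0.54 = 1240 K; P₂ = P₁(V₁/V₂)^n = 4930 kPa.
For an ideal gas ΔU = nCvΔT with Cv = (3/2)R = 12.5 J/(mol·K).
ΔU = 5.17×12.5×(1240−541) = 45100 J.

45100 J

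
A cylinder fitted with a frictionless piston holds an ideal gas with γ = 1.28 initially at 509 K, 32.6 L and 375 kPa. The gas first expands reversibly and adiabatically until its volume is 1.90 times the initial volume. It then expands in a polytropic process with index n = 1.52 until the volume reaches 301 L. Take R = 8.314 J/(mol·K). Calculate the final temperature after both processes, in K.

n = P₁V₁/(RT₁) = 375×32.6/(8.314×509) = 2.89 mol.
Step 1 — Adiabatic: TV^(γ−1) = const ⇒ T₂ = 509×(0.526)^0.280 = 425 K; PV^γ = const ⇒ P₂ = 165 kPa.
ΔU = nCvΔT = 2.89×29.7×(425−509) = -7180 J.
Q = 0 for an adiabatic process, so W = −ΔU = 7180 J.
State after step 1: P = 165 kPa, V = 61.9 L, T = 425 K.
Step 2 — Polytropic n=1.52: T₂ = T₁(V₁/V₂)^(n−1) = 425×(0.206)^0.52 = 187 K; P₂ = P₁(V₁/V₂)^n = 14.9 kPa.
W = (P₁V₁−P₂V₂)/(n−1) = (165×61.9−14.9×301)/0.52 = 11000 J.
ΔU = nCvΔT = 2.89×29.7×(187−425) = -20400 J.
Q = ΔU + W = -9440 J.
Net over both steps: W = 18200 J, Q = -9440 J, ΔU = -27600 J.

187 K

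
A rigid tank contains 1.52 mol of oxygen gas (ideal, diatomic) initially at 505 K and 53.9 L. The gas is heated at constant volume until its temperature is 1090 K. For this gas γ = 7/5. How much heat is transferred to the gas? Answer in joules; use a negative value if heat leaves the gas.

P₁ = nRT₁/V₁ = 1.52×8.314×505/53.9 = 118 kPa.
Isochoric: V stays 53.9 L; P/T = const ⇒ T₂ = 1090 K, P₂ = 256 kPa.
W = 0 (no volume change).
ΔU = nCvΔT = 1.52×20.8×(1090−505) = 18500 J.
Q = ΔU = 18500 J.

18500 J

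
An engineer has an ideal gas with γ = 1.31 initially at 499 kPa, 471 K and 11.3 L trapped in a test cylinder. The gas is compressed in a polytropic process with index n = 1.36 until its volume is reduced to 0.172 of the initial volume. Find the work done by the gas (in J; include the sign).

-13900 J

n = P₁V₁/(RT₁) = 499×11.3/(8.314×471) = 1.44 mol.
Polytropic n=1.36: T₂ = T₁(V₁/V₂)^(n−1) = 471×(5.81)^0.36 = 888 K; P₂ = P₁(V₁/V₂)^n = 5470 kPa.
W = (P₁V₁−P₂V₂)/(n−1) = (499×11.3−5470×1.94)/0.36 = -13900 J.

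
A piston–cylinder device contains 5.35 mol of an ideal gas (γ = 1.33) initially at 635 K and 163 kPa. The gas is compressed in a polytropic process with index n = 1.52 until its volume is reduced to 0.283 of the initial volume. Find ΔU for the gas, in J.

79400 J

V₁ = nRT₁/P₁ = 5.35×8.314×635/163 = 173 L.
Polytropic n=1.52: T₂ = T₁(V₁/V₂)^(n−1) = 635×(3.53)^0.52 = 1220 K; P₂ = P₁(V₁/V₂)^n = 1110 kPa.
For an ideal gas ΔU = nCvΔT with Cv = R/(γ−1) = 25.2 J/(mol·K).
ΔU = 5.35×25.2×(1220−635) = 79400 J.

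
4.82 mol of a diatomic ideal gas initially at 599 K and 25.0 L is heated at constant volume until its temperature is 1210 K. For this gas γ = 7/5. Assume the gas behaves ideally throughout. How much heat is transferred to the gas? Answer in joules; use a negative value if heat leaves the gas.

P₁ = nRT₁/V₁ = 4.82×8.314×599/25.0 = 960 kPa.
Isochoric: V stays 25.0 L; P/T = const ⇒ T₂ = 1210 K, P₂ = 1940 kPa.
W = 0 (no volume change).
ΔU = nCvΔT = 4.82×20.8×(1210−599) = 61200 J.
Q = ΔU = 61200 J.

61200 J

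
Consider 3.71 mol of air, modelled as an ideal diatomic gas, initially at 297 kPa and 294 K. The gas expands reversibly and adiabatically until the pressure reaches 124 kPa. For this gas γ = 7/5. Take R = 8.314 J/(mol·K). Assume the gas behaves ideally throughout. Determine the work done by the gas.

V₁ = nRT₁/P₁ = 3.71×8.314×294/297 = 30.5 L.
Adiabatic: T₂/T₁ = (P₂/P₁)^((γ−1)/γ) ⇒ T₂ = 294×(0.418)^0.286 = 229 K; V₂ = 57.0 L.
ΔU = nCvΔT = 3.71×20.8×(229−294) = -5010 J.
Q = 0 for an adiabatic process, so W = −ΔU = 5010 J.

5010 J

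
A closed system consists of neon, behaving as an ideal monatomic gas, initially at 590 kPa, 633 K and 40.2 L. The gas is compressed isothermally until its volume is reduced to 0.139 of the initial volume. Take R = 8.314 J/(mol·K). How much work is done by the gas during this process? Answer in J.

n = P₁V₁/(RT₁) = 590×40.2/(8.314×633) = 4.51 mol.
Isothermal: T stays 633 K; PV = const ⇒ V₂ = 5.59 L, P₂ = 4240 kPa.
W = nRT ln(V₂/V₁) = 4.51×8.314×633×ln(0.139) = -46800 J.

-46800 J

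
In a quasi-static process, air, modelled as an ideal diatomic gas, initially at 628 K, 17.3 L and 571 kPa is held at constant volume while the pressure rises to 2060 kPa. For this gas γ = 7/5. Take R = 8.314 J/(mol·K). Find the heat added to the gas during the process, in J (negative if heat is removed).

n = P₁V₁/(RT₁) = 571×17.3/(8.314×628) = 1.89 mol.
Isochoric: V stays 17.3 L; P/T = const ⇒ T₂ = 2270 K, P₂ = 2060 kPa.
W = 0 (no volume change).
ΔU = nCvΔT = 1.89×20.8×(2270−628) = 64400 J.
Q = ΔU = 64400 J.

64400 J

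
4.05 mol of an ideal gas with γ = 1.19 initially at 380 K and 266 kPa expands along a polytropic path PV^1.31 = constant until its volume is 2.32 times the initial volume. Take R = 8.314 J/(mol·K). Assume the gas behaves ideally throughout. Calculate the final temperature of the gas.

V₁ = nRT₁/P₁ = 4.05×8.314×380/266 = 48.1 L.
Polytropic n=1.31: T₂ = T₁(V₁/V₂)^(n−1) = 380×(0.431)^0.31 = 293 K; P₂ = P₁(V₁/V₂)^n = 88.3 kPa.

293 K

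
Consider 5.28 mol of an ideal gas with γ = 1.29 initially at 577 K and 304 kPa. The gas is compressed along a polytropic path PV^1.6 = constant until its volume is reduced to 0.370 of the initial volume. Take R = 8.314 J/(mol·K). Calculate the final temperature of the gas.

V₁ = nRT₁/P₁ = 5.28×8.314×577/304 = 83.3 L.
Polytropic n=1.6: T₂ = T₁(V₁/V₂)^(n−1) = 577×(2.70)^0.60 = 1050 K; P₂ = P₁(V₁/V₂)^n = 1490 kPa.

1050 K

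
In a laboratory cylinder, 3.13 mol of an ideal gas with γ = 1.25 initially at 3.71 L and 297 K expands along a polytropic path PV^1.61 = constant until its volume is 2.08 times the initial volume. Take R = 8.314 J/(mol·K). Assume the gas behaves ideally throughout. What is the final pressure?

P₁ = nRT₁/V₁ = 3.13×8.314×297/3.71 = 2080 kPa.
Polytropic n=1.61: T₂ = T₁(V₁/V₂)^(n−1) = 297×(0.481)^0.61 = 190 K; P₂ = P₁(V₁/V₂)^n = 641 kPa.

641 kPa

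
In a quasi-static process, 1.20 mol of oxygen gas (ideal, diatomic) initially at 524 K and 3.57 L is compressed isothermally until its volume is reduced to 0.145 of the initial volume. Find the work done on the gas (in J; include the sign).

P₁ = nRT₁/V₁ = 1.20×8.314×524/3.57 = 1460 kPa.
Isothermal: T stays 524 K; PV = const ⇒ V₂ = 0.518 L, P₂ = 10100 kPa.
W = nRT ln(V₂/V₁) = 1.20×8.314×524×ln(0.145) = -10100 J.
Work done on the gas = −W_by = 10100 J.

10100 J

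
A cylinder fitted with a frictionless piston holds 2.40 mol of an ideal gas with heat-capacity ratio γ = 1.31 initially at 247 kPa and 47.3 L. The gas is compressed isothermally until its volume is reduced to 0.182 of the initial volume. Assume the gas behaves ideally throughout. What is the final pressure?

T₁ = P₁V₁/(nR) = 247×47.3/(2.40×8.314) = 586 K.
Isothermal: T stays 586 K; PV = const ⇒ V₂ = 8.61 L, P₂ = 1360 kPa.

1360 kPa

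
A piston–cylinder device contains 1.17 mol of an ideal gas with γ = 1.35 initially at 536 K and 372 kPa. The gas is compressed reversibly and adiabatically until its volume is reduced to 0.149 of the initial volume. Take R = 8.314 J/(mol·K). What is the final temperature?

1040 K

V₁ = nRT₁/P₁ = 1.17×8.314×536/372 = 14.0 L.
Adiabatic: TV^(γ−1) = const ⇒ T₂ = 536×(6.71)^0.350 = 1040 K; PV^γ = const ⇒ P₂ = 4860 kPa.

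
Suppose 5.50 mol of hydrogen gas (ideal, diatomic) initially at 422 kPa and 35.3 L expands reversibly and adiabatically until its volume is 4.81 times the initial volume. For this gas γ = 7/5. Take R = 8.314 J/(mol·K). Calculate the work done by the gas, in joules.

17400 J

T₁ = P₁V₁/(nR) = 422×35.3/(5.50×8.314) = 326 K.
Adiabatic: TV^(γ−1) = const ⇒ T₂ = 326×(0.208)^0.400 = 174 K; PV^γ = const ⇒ P₂ = 46.8 kPa.
ΔU = nCvΔT = 5.50×20.8×(174−326) = -17400 J.
Q = 0 for an adiabatic process, so W = −ΔU = 17400 J.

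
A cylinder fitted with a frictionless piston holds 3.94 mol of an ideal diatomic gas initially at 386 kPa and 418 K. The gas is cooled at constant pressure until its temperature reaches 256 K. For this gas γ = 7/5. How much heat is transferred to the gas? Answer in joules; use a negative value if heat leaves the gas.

V₁ = nRT₁/P₁ = 3.94×8.314×418/386 = 35.5 L.
Isobaric: P stays 386 kPa; V/T = const ⇒ T₂ = 256 K, V₂ = 21.7 L.
W = PΔV = 386×(21.7−35.5) kPa·L = -5310 J.
ΔU = nCvΔT = 3.94×20.8×(256−418) = -13300 J.
Q = ΔU + W = nCpΔT = -18600 J.

-18600 J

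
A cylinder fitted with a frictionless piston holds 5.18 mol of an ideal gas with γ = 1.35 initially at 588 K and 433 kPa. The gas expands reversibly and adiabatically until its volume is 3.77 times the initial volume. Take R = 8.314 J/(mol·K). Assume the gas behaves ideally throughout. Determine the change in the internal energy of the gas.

V₁ = nRT₁/P₁ = 5.18×8.314×588/433 = 58.5 L.
Adiabatic: TV^(γ−1) = const ⇒ T₂ = 588×(0.265)^0.350 = 370 K; PV^γ = const ⇒ P₂ = 72.2 kPa.
For an ideal gas ΔU = nCvΔT with Cv = R/(γ−1) = 23.8 J/(mol·K).
ΔU = 5.18×23.8×(370−588) = -26900 J.

-26900 J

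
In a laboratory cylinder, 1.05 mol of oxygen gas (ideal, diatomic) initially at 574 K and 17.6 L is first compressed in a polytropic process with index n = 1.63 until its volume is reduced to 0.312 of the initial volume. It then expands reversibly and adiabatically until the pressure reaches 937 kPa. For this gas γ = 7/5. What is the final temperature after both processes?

977 K

P₁ = nRT₁/V₁ = 1.05×8.314×574/17.6 = 285 kPa.
Step 1 — Polytropic n=1.63: T₂ = T₁(V₁/V₂)^(n−1) = 574×(3.21)^0.63 = 1200 K; P₂ = P₁(V₁/V₂)^n = 1900 kPa.
W = (P₁V₁−P₂V₂)/(n−1) = (285×17.6−1900×5.49)/0.63 = -8610 J.
ΔU = nCvΔT = 1.05×20.8×(1200−574) = 13600 J.
Q = ΔU + W = 4950 J.
State after step 1: P = 1900 kPa, V = 5.49 L, T = 1200 K.
Step 2 — Adiabatic: T₂/T₁ = (P₂/P₁)^((γ−1)/γ) ⇒ T₂ = 1200×(0.493)^0.286 = 977 K; V₂ = 9.10 L.
ΔU = nCvΔT = 1.05×20.8×(977−1200) = -4770 J.
Q = 0 for an adiabatic process, so W = −ΔU = 4770 J.
Net over both steps: W = -3840 J, Q = 4950 J, ΔU = 8790 J.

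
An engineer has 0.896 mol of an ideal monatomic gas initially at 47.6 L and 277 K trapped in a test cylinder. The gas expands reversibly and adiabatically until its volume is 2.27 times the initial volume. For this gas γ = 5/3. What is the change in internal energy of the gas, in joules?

-1300 J

P₁ = nRT₁/V₁ = 0.896×8.314×277/47.6 = 43.4 kPa.
Adiabatic: TV^(γ−1) = const ⇒ T₂ = 277×(0.441)^0.667 = 160 K; PV^γ = const ⇒ P₂ = 11.1 kPa.
For an ideal gas ΔU = nCvΔT with Cv = (3/2)R = 12.5 J/(mol·K).
ΔU = 0.896×12.5×(160−277) = -1300 J.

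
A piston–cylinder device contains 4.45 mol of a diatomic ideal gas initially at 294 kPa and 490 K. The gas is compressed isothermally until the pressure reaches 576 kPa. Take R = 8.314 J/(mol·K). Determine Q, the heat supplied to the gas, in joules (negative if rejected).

-12200 J

V₁ = nRT₁/P₁ = 4.45×8.314×490/294 = 61.7 L.
Isothermal: T stays 490 K; PV = const ⇒ V₂ = 31.5 L, P₂ = 576 kPa.
ΔU = 0 (ideal gas, T constant).
W = nRT ln(V₂/V₁) = 4.45×8.314×490×ln(0.510) = -12200 J.
Q = ΔU + W = -12200 J.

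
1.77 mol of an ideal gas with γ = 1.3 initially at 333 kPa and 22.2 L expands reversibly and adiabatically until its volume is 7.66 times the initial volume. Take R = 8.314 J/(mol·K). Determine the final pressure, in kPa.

23.6 kPa

T₁ = P₁V₁/(nR) = 333×22.2/(1.77×8.314) = 502 K.
Adiabatic: TV^(γ−1) = const ⇒ T₂ = 502×(0.131)^0.300 = 273 K; PV^γ = const ⇒ P₂ = 23.6 kPa.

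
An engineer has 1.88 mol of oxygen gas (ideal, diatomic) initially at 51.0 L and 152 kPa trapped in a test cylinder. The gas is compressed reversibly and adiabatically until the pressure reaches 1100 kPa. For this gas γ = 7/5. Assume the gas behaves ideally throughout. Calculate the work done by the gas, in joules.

T₁ = P₁V₁/(nR) = 152×51.0/(1.88×8.314) = 496 K.
Adiabatic: T₂/T₁ = (P₂/P₁)^((γ−1)/γ) ⇒ T₂ = 496×(7.24)^0.286 = 873 K; V₂ = 12.4 L.
ΔU = nCvΔT = 1.88×20.8×(873−496) = 14700 J.
Q = 0 for an adiabatic process, so W = −ΔU = -14700 J.

-14700 J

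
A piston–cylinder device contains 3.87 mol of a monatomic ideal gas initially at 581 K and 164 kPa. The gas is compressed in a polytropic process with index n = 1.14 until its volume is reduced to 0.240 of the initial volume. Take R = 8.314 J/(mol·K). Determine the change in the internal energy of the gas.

6200 J

V₁ = nRT₁/P₁ = 3.87×8.314×581/164 = 114 L.
Polytropic n=1.14: T₂ = T₁(V₁/V₂)^(n−1) = 581×(4.17)^0.14 = 709 K; P₂ = P₁(V₁/V₂)^n = 834 kPa.
For an ideal gas ΔU = nCvΔT with Cv = (3/2)R = 12.5 J/(mol·K).
ΔU = 3.87×12.5×(709−581) = 6200 J.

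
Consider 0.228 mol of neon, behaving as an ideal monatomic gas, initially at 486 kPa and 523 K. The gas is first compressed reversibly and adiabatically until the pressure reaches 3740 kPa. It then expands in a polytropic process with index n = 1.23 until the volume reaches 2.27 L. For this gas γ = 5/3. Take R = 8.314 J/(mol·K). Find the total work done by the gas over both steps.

695 J

V₁ = nRT₁/P₁ = 0.228×8.314×523/486 = 2.04 L.
Step 1 — Adiabatic: T₂/T₁ = (P₂/P₁)^((γ−1)/γ) ⇒ T₂ = 523×(7.70)^0.400 = 1180 K; V₂ = 0.600 L.
ΔU = nCvΔT = 0.228×12.5×(1180−523) = 1880 J.
Q = 0 for an adiabatic process, so W = −ΔU = -1880 J.
State after step 1: P = 3740 kPa, V = 0.600 L, T = 1180 K.
Step 2 — Polytropic n=1.23: T₂ = T₁(V₁/V₂)^(n−1) = 1180×(0.264)^0.23 = 871 K; P₂ = P₁(V₁/V₂)^n = 727 kPa.
W = (P₁V₁−P₂V₂)/(n−1) = (3740×0.600−727×2.27)/0.23 = 2570 J.
ΔU = nCvΔT = 0.228×12.5×(871−1180) = -887 J.
Q = ΔU + W = 1680 J.
Net over both steps: W = 695 J, Q = 1680 J, ΔU = 990 J.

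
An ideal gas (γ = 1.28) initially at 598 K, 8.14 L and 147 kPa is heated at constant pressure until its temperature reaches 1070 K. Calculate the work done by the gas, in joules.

944 J

n = P₁V₁/(RT₁) = 147×8.14/(8.314×598) = 0.241 mol.
Isobaric: P stays 147 kPa; V/T = const ⇒ T₂ = 1070 K, V₂ = 14.6 L.
W = PΔV = 147×(14.6−8.14) kPa·L = 944 J.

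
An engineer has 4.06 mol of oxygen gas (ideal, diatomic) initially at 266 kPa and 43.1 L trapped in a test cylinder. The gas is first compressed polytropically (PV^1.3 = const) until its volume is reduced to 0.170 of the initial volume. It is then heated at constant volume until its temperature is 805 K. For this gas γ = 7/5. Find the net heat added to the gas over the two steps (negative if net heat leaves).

12500 J

T₁ = P₁V₁/(nR) = 266×43.1/(4.06×8.314) = 340 K.
Step 1 — Polytropic n=1.3: T₂ = T₁(V₁/V₂)^(n−1) = 340×(5.88)^0.30 = 578 K; P₂ = P₁(V₁/V₂)^n = 2660 kPa.
W = (P₁V₁−P₂V₂)/(n−1) = (266×43.1−2660×7.33)/0.30 = -26800 J.
ΔU = nCvΔT = 4.06×20.8×(578−340) = 20100 J.
Q = ΔU + W = -6700 J.
State after step 1: P = 2660 kPa, V = 7.33 L, T = 578 K.
Step 2 — Isochoric: V stays 7.33 L; P/T = const ⇒ T₂ = 805 K, P₂ = 3710 kPa.
W = 0 (no volume change).
ΔU = nCvΔT = 4.06×20.8×(805−578) = 19200 J.
Q = ΔU = 19200 J.
Net over both steps: W = -26800 J, Q = 12500 J, ΔU = 39300 J.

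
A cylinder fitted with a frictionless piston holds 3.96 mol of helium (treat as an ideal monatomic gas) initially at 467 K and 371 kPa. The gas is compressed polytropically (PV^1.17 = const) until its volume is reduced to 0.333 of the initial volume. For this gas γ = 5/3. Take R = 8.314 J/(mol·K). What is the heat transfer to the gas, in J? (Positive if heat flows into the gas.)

-13800 J

V₁ = nRT₁/P₁ = 3.96×8.314×467/371 = 41.4 L.
Polytropic n=1.17: T₂ = T₁(V₁/V₂)^(n−1) = 467×(3.00)^0.17 = 563 K; P₂ = P₁(V₁/V₂)^n = 1340 kPa.
W = (P₁V₁−P₂V₂)/(n−1) = (371×41.4−1340×13.8)/0.17 = -18600 J.
ΔU = nCvΔT = 3.96×12.5×(563−467) = 4740 J.
Q = ΔU + W = -13800 J.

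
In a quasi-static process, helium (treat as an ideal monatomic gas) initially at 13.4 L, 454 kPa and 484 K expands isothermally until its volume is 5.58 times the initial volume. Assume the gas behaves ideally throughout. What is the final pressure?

81.4 kPa

Isothermal: T stays 484 K; PV = const ⇒ V₂ = 74.8 L, P₂ = 81.4 kPa.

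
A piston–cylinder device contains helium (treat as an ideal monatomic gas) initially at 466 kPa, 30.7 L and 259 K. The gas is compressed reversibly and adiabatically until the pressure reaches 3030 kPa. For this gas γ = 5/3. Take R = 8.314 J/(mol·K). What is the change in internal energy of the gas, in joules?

23900 J

n = P₁V₁/(RT₁) = 466×30.7/(8.314×259) = 6.64 mol.
Adiabatic: T₂/T₁ = (P₂/P₁)^((γ−1)/γ) ⇒ T₂ = 259×(6.50)^0.400 = 548 K; V₂ = 9.98 L.
For an ideal gas ΔU = nCvΔT with Cv = (3/2)R = 12.5 J/(mol·K).
ΔU = 6.64×12.5×(548−259) = 23900 J.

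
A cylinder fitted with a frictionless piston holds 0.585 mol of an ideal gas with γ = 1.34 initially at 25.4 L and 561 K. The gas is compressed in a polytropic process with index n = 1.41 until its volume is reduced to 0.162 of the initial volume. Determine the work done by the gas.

-7380 J

P₁ = nRT₁/V₁ = 0.585×8.314×561/25.4 = 107 kPa.
Polytropic n=1.41: T₂ = T₁(V₁/V₂)^(n−1) = 561×(6.17)^0.41 = 1180 K; P₂ = P₁(V₁/V₂)^n = 1400 kPa.
W = (P₁V₁−P₂V₂)/(n−1) = (107×25.4−1400×4.11)/0.41 = -7380 J.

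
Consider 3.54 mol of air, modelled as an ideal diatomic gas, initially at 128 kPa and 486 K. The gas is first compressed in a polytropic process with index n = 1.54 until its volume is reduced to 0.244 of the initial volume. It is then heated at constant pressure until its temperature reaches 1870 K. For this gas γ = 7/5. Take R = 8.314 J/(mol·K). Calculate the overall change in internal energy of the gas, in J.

102000 J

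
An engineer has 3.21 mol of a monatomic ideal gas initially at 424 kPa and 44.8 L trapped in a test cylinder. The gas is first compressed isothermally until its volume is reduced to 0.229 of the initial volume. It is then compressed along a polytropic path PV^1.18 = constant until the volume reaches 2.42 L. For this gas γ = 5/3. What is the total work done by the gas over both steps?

-59300 J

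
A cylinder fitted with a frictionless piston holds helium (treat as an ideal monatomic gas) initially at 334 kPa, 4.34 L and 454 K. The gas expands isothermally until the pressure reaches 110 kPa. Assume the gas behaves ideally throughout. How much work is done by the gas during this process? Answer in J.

n = P₁V₁/(RT₁) = 334×4.34/(8.314×454) = 0.384 mol.
Isothermal: T stays 454 K; PV = const ⇒ V₂ = 13.2 L, P₂ = 110 kPa.
W = nRT ln(V₂/V₁) = 0.384×8.314×454×ln(3.04) = 1610 J.

1610 J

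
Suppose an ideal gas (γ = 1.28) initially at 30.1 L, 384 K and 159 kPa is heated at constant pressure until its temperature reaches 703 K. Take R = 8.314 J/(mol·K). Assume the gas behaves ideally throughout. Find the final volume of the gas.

55.1 L

Isobaric: P stays 159 kPa; V/T = const ⇒ T₂ = 703 K, V₂ = 55.1 L.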